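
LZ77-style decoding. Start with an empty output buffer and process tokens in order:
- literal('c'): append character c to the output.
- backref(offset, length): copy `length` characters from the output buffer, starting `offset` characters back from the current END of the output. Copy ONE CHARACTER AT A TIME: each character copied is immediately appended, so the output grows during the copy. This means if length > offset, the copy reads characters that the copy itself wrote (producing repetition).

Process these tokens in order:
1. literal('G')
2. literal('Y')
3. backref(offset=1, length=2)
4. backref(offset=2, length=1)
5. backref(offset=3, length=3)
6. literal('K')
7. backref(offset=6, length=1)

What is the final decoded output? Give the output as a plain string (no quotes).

Token 1: literal('G'). Output: "G"
Token 2: literal('Y'). Output: "GY"
Token 3: backref(off=1, len=2) (overlapping!). Copied 'YY' from pos 1. Output: "GYYY"
Token 4: backref(off=2, len=1). Copied 'Y' from pos 2. Output: "GYYYY"
Token 5: backref(off=3, len=3). Copied 'YYY' from pos 2. Output: "GYYYYYYY"
Token 6: literal('K'). Output: "GYYYYYYYK"
Token 7: backref(off=6, len=1). Copied 'Y' from pos 3. Output: "GYYYYYYYKY"

Answer: GYYYYYYYKY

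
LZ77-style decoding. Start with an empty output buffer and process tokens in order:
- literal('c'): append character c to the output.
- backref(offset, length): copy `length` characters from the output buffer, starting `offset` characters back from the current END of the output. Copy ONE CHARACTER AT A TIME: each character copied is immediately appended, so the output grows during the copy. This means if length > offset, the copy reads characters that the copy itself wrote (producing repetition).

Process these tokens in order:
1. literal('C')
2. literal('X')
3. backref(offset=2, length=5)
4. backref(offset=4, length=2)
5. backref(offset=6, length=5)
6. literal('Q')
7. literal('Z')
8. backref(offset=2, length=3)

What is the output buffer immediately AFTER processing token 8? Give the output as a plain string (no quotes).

Answer: CXCXCXCXCXCXCXQZQZQ

Derivation:
Token 1: literal('C'). Output: "C"
Token 2: literal('X'). Output: "CX"
Token 3: backref(off=2, len=5) (overlapping!). Copied 'CXCXC' from pos 0. Output: "CXCXCXC"
Token 4: backref(off=4, len=2). Copied 'XC' from pos 3. Output: "CXCXCXCXC"
Token 5: backref(off=6, len=5). Copied 'XCXCX' from pos 3. Output: "CXCXCXCXCXCXCX"
Token 6: literal('Q'). Output: "CXCXCXCXCXCXCXQ"
Token 7: literal('Z'). Output: "CXCXCXCXCXCXCXQZ"
Token 8: backref(off=2, len=3) (overlapping!). Copied 'QZQ' from pos 14. Output: "CXCXCXCXCXCXCXQZQZQ"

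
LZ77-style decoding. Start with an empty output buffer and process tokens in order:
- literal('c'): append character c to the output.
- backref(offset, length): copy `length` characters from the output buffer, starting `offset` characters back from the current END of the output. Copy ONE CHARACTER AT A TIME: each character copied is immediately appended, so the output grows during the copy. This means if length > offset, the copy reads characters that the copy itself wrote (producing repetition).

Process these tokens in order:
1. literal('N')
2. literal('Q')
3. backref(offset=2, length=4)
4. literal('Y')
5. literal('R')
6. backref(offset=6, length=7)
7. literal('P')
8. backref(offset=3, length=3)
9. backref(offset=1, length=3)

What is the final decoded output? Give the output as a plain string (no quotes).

Answer: NQNQNQYRNQNQYRNPRNPPPP

Derivation:
Token 1: literal('N'). Output: "N"
Token 2: literal('Q'). Output: "NQ"
Token 3: backref(off=2, len=4) (overlapping!). Copied 'NQNQ' from pos 0. Output: "NQNQNQ"
Token 4: literal('Y'). Output: "NQNQNQY"
Token 5: literal('R'). Output: "NQNQNQYR"
Token 6: backref(off=6, len=7) (overlapping!). Copied 'NQNQYRN' from pos 2. Output: "NQNQNQYRNQNQYRN"
Token 7: literal('P'). Output: "NQNQNQYRNQNQYRNP"
Token 8: backref(off=3, len=3). Copied 'RNP' from pos 13. Output: "NQNQNQYRNQNQYRNPRNP"
Token 9: backref(off=1, len=3) (overlapping!). Copied 'PPP' from pos 18. Output: "NQNQNQYRNQNQYRNPRNPPPP"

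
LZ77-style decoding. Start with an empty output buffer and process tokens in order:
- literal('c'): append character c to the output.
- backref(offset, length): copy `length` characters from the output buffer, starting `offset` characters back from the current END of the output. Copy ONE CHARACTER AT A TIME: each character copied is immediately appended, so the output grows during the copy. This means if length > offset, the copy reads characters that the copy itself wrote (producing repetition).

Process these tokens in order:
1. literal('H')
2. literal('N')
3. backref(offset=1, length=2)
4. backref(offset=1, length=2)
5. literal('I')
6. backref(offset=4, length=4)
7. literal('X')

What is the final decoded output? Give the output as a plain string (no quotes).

Answer: HNNNNNINNNIX

Derivation:
Token 1: literal('H'). Output: "H"
Token 2: literal('N'). Output: "HN"
Token 3: backref(off=1, len=2) (overlapping!). Copied 'NN' from pos 1. Output: "HNNN"
Token 4: backref(off=1, len=2) (overlapping!). Copied 'NN' from pos 3. Output: "HNNNNN"
Token 5: literal('I'). Output: "HNNNNNI"
Token 6: backref(off=4, len=4). Copied 'NNNI' from pos 3. Output: "HNNNNNINNNI"
Token 7: literal('X'). Output: "HNNNNNINNNIX"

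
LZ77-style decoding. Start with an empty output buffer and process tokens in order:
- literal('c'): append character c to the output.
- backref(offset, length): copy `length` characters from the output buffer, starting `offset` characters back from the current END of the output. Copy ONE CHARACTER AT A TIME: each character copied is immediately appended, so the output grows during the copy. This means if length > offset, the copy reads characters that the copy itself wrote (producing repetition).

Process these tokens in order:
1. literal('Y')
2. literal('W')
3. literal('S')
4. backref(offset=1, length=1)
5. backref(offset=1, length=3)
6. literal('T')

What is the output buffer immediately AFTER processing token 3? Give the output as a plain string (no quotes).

Answer: YWS

Derivation:
Token 1: literal('Y'). Output: "Y"
Token 2: literal('W'). Output: "YW"
Token 3: literal('S'). Output: "YWS"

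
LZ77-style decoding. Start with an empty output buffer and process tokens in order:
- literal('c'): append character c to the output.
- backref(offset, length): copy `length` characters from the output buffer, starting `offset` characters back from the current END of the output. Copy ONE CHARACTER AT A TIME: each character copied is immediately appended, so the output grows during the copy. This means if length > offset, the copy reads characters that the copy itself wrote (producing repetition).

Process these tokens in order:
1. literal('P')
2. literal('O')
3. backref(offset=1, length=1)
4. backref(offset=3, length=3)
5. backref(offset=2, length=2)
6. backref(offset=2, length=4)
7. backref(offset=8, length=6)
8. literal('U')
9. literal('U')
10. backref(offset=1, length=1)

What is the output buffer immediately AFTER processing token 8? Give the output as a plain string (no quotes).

Answer: POOPOOOOOOOOOOOOOOU

Derivation:
Token 1: literal('P'). Output: "P"
Token 2: literal('O'). Output: "PO"
Token 3: backref(off=1, len=1). Copied 'O' from pos 1. Output: "POO"
Token 4: backref(off=3, len=3). Copied 'POO' from pos 0. Output: "POOPOO"
Token 5: backref(off=2, len=2). Copied 'OO' from pos 4. Output: "POOPOOOO"
Token 6: backref(off=2, len=4) (overlapping!). Copied 'OOOO' from pos 6. Output: "POOPOOOOOOOO"
Token 7: backref(off=8, len=6). Copied 'OOOOOO' from pos 4. Output: "POOPOOOOOOOOOOOOOO"
Token 8: literal('U'). Output: "POOPOOOOOOOOOOOOOOU"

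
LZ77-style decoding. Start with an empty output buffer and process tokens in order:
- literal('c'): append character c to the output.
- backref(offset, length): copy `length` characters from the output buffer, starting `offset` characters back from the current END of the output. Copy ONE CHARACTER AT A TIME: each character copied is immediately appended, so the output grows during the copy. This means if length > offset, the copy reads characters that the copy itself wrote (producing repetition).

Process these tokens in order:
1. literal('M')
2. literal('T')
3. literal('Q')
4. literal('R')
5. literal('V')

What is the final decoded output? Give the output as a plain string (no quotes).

Answer: MTQRV

Derivation:
Token 1: literal('M'). Output: "M"
Token 2: literal('T'). Output: "MT"
Token 3: literal('Q'). Output: "MTQ"
Token 4: literal('R'). Output: "MTQR"
Token 5: literal('V'). Output: "MTQRV"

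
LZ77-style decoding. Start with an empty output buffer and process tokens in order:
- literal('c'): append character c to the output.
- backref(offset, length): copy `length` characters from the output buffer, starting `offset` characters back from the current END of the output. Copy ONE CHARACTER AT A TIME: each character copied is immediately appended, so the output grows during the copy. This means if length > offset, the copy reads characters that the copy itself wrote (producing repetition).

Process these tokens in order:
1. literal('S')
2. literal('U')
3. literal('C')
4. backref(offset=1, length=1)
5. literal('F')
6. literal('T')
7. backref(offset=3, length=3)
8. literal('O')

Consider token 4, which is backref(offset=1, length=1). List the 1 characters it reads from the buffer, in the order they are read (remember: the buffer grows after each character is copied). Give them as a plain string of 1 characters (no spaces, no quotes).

Answer: C

Derivation:
Token 1: literal('S'). Output: "S"
Token 2: literal('U'). Output: "SU"
Token 3: literal('C'). Output: "SUC"
Token 4: backref(off=1, len=1). Buffer before: "SUC" (len 3)
  byte 1: read out[2]='C', append. Buffer now: "SUCC"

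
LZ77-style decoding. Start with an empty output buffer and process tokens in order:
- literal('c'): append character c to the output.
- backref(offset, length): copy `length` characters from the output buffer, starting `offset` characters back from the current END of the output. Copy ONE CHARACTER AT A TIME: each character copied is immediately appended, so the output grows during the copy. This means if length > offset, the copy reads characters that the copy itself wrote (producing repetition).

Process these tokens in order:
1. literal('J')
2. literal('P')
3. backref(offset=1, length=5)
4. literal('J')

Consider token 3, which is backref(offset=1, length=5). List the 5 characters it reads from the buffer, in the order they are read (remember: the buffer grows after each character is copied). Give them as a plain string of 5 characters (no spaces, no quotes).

Answer: PPPPP

Derivation:
Token 1: literal('J'). Output: "J"
Token 2: literal('P'). Output: "JP"
Token 3: backref(off=1, len=5). Buffer before: "JP" (len 2)
  byte 1: read out[1]='P', append. Buffer now: "JPP"
  byte 2: read out[2]='P', append. Buffer now: "JPPP"
  byte 3: read out[3]='P', append. Buffer now: "JPPPP"
  byte 4: read out[4]='P', append. Buffer now: "JPPPPP"
  byte 5: read out[5]='P', append. Buffer now: "JPPPPPP"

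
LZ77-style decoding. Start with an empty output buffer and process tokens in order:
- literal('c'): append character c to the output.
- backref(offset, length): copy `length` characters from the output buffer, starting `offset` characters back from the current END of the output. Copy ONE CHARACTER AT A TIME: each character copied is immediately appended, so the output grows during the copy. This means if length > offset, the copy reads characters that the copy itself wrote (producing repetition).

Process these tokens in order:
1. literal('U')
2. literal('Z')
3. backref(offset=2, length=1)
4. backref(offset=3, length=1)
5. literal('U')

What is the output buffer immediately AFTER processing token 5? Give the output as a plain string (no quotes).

Answer: UZUUU

Derivation:
Token 1: literal('U'). Output: "U"
Token 2: literal('Z'). Output: "UZ"
Token 3: backref(off=2, len=1). Copied 'U' from pos 0. Output: "UZU"
Token 4: backref(off=3, len=1). Copied 'U' from pos 0. Output: "UZUU"
Token 5: literal('U'). Output: "UZUUU"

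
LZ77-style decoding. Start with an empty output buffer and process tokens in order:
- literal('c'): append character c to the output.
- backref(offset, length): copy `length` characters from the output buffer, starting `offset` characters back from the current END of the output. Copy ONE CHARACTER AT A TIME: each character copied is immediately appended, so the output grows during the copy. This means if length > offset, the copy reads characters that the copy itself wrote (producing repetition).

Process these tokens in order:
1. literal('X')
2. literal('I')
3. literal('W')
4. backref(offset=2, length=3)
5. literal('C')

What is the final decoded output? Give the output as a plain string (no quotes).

Answer: XIWIWIC

Derivation:
Token 1: literal('X'). Output: "X"
Token 2: literal('I'). Output: "XI"
Token 3: literal('W'). Output: "XIW"
Token 4: backref(off=2, len=3) (overlapping!). Copied 'IWI' from pos 1. Output: "XIWIWI"
Token 5: literal('C'). Output: "XIWIWIC"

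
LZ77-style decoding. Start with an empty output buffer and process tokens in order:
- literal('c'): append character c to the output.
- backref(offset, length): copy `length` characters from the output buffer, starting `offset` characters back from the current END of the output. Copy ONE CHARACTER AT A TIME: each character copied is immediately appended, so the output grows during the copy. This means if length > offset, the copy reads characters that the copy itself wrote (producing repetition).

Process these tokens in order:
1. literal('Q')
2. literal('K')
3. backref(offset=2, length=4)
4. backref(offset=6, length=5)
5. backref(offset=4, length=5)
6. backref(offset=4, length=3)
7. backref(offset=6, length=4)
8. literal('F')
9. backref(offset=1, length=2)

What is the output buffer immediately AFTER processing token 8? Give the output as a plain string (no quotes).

Answer: QKQKQKQKQKQKQKQKQKQKQKQF

Derivation:
Token 1: literal('Q'). Output: "Q"
Token 2: literal('K'). Output: "QK"
Token 3: backref(off=2, len=4) (overlapping!). Copied 'QKQK' from pos 0. Output: "QKQKQK"
Token 4: backref(off=6, len=5). Copied 'QKQKQ' from pos 0. Output: "QKQKQKQKQKQ"
Token 5: backref(off=4, len=5) (overlapping!). Copied 'KQKQK' from pos 7. Output: "QKQKQKQKQKQKQKQK"
Token 6: backref(off=4, len=3). Copied 'QKQ' from pos 12. Output: "QKQKQKQKQKQKQKQKQKQ"
Token 7: backref(off=6, len=4). Copied 'KQKQ' from pos 13. Output: "QKQKQKQKQKQKQKQKQKQKQKQ"
Token 8: literal('F'). Output: "QKQKQKQKQKQKQKQKQKQKQKQF"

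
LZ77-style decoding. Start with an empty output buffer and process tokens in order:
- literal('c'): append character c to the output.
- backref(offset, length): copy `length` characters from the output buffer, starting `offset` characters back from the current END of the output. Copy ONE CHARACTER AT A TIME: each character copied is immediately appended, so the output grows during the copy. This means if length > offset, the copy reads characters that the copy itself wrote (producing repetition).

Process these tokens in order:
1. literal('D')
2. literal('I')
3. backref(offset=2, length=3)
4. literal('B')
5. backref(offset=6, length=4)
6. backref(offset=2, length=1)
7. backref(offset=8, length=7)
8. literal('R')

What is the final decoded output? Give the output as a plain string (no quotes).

Answer: DIDIDBDIDIDIDBDIDIR

Derivation:
Token 1: literal('D'). Output: "D"
Token 2: literal('I'). Output: "DI"
Token 3: backref(off=2, len=3) (overlapping!). Copied 'DID' from pos 0. Output: "DIDID"
Token 4: literal('B'). Output: "DIDIDB"
Token 5: backref(off=6, len=4). Copied 'DIDI' from pos 0. Output: "DIDIDBDIDI"
Token 6: backref(off=2, len=1). Copied 'D' from pos 8. Output: "DIDIDBDIDID"
Token 7: backref(off=8, len=7). Copied 'IDBDIDI' from pos 3. Output: "DIDIDBDIDIDIDBDIDI"
Token 8: literal('R'). Output: "DIDIDBDIDIDIDBDIDIR"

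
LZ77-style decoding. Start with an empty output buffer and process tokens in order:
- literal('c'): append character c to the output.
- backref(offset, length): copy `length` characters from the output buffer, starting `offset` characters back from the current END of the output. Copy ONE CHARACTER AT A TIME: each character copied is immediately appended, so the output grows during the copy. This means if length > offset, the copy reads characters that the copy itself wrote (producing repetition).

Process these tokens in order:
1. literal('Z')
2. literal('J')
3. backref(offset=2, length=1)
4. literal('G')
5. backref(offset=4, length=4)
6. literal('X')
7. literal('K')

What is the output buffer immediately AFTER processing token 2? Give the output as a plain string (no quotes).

Answer: ZJ

Derivation:
Token 1: literal('Z'). Output: "Z"
Token 2: literal('J'). Output: "ZJ"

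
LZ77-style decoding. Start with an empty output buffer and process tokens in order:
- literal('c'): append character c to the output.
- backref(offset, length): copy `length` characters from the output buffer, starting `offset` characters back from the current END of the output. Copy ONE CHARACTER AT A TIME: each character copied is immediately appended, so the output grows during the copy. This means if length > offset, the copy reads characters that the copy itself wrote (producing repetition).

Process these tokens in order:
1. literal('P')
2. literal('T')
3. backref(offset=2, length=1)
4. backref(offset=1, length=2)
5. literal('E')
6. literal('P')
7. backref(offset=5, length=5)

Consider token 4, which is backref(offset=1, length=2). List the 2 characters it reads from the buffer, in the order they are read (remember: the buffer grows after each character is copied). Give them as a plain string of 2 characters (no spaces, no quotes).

Answer: PP

Derivation:
Token 1: literal('P'). Output: "P"
Token 2: literal('T'). Output: "PT"
Token 3: backref(off=2, len=1). Copied 'P' from pos 0. Output: "PTP"
Token 4: backref(off=1, len=2). Buffer before: "PTP" (len 3)
  byte 1: read out[2]='P', append. Buffer now: "PTPP"
  byte 2: read out[3]='P', append. Buffer now: "PTPPP"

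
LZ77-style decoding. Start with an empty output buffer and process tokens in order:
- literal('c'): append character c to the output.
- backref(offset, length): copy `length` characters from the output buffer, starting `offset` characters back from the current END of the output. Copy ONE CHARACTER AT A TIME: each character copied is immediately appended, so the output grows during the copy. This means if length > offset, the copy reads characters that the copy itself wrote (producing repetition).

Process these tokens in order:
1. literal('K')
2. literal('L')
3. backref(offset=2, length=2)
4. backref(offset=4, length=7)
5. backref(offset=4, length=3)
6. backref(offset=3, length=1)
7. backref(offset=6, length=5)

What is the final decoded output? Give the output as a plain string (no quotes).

Answer: KLKLKLKLKLKLKLLLKLKL

Derivation:
Token 1: literal('K'). Output: "K"
Token 2: literal('L'). Output: "KL"
Token 3: backref(off=2, len=2). Copied 'KL' from pos 0. Output: "KLKL"
Token 4: backref(off=4, len=7) (overlapping!). Copied 'KLKLKLK' from pos 0. Output: "KLKLKLKLKLK"
Token 5: backref(off=4, len=3). Copied 'LKL' from pos 7. Output: "KLKLKLKLKLKLKL"
Token 6: backref(off=3, len=1). Copied 'L' from pos 11. Output: "KLKLKLKLKLKLKLL"
Token 7: backref(off=6, len=5). Copied 'LKLKL' from pos 9. Output: "KLKLKLKLKLKLKLLLKLKL"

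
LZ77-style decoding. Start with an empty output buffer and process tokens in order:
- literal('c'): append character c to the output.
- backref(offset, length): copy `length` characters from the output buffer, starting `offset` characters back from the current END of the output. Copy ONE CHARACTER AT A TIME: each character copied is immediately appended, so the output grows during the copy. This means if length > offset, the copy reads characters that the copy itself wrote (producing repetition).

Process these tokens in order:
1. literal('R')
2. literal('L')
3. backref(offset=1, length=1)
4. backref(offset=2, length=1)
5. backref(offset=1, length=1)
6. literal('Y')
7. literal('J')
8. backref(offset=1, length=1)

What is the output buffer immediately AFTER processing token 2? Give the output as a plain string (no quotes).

Token 1: literal('R'). Output: "R"
Token 2: literal('L'). Output: "RL"

Answer: RL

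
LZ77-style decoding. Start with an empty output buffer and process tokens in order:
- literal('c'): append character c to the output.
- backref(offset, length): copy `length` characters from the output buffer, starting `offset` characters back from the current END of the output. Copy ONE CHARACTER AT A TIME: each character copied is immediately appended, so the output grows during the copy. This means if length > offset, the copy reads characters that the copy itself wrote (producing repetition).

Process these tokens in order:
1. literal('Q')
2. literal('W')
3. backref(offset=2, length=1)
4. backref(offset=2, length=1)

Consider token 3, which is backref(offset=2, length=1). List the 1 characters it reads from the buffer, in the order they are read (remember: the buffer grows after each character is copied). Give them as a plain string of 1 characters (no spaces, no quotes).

Answer: Q

Derivation:
Token 1: literal('Q'). Output: "Q"
Token 2: literal('W'). Output: "QW"
Token 3: backref(off=2, len=1). Buffer before: "QW" (len 2)
  byte 1: read out[0]='Q', append. Buffer now: "QWQ"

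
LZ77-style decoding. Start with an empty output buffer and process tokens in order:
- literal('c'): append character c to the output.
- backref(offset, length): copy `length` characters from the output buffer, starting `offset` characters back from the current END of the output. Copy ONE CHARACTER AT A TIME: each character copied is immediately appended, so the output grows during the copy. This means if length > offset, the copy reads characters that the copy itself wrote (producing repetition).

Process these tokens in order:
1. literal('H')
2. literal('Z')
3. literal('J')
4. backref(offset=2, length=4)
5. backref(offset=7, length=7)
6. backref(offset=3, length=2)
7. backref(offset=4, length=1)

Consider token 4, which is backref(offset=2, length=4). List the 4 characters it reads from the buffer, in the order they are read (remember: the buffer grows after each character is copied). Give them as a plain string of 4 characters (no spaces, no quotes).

Token 1: literal('H'). Output: "H"
Token 2: literal('Z'). Output: "HZ"
Token 3: literal('J'). Output: "HZJ"
Token 4: backref(off=2, len=4). Buffer before: "HZJ" (len 3)
  byte 1: read out[1]='Z', append. Buffer now: "HZJZ"
  byte 2: read out[2]='J', append. Buffer now: "HZJZJ"
  byte 3: read out[3]='Z', append. Buffer now: "HZJZJZ"
  byte 4: read out[4]='J', append. Buffer now: "HZJZJZJ"

Answer: ZJZJ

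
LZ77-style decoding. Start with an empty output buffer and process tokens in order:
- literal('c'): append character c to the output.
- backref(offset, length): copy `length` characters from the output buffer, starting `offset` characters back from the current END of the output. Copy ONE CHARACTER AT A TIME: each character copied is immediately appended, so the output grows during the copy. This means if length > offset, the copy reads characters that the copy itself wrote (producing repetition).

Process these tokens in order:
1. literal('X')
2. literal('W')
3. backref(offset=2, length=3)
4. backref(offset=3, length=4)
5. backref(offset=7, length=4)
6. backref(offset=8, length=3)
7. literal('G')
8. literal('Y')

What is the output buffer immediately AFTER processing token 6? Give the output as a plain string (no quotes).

Token 1: literal('X'). Output: "X"
Token 2: literal('W'). Output: "XW"
Token 3: backref(off=2, len=3) (overlapping!). Copied 'XWX' from pos 0. Output: "XWXWX"
Token 4: backref(off=3, len=4) (overlapping!). Copied 'XWXX' from pos 2. Output: "XWXWXXWXX"
Token 5: backref(off=7, len=4). Copied 'XWXX' from pos 2. Output: "XWXWXXWXXXWXX"
Token 6: backref(off=8, len=3). Copied 'XWX' from pos 5. Output: "XWXWXXWXXXWXXXWX"

Answer: XWXWXXWXXXWXXXWX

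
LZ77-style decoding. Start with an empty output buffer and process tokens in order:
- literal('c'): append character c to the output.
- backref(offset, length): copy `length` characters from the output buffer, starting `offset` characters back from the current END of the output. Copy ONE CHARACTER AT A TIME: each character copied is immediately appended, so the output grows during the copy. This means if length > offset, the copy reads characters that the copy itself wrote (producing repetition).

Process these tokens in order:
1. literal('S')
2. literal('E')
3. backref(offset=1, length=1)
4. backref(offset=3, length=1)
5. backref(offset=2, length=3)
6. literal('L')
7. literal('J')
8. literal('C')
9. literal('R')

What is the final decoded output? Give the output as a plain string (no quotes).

Answer: SEESESELJCR

Derivation:
Token 1: literal('S'). Output: "S"
Token 2: literal('E'). Output: "SE"
Token 3: backref(off=1, len=1). Copied 'E' from pos 1. Output: "SEE"
Token 4: backref(off=3, len=1). Copied 'S' from pos 0. Output: "SEES"
Token 5: backref(off=2, len=3) (overlapping!). Copied 'ESE' from pos 2. Output: "SEESESE"
Token 6: literal('L'). Output: "SEESESEL"
Token 7: literal('J'). Output: "SEESESELJ"
Token 8: literal('C'). Output: "SEESESELJC"
Token 9: literal('R'). Output: "SEESESELJCR"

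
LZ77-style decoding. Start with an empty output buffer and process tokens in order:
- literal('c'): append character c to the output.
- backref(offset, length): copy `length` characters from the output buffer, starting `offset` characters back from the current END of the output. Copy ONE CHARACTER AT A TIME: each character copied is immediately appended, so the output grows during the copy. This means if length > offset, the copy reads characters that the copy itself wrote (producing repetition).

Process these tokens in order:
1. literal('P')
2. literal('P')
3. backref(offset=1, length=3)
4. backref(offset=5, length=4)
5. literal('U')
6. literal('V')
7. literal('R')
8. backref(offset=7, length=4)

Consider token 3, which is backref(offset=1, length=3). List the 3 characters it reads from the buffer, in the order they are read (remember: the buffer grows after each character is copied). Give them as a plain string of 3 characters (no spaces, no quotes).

Token 1: literal('P'). Output: "P"
Token 2: literal('P'). Output: "PP"
Token 3: backref(off=1, len=3). Buffer before: "PP" (len 2)
  byte 1: read out[1]='P', append. Buffer now: "PPP"
  byte 2: read out[2]='P', append. Buffer now: "PPPP"
  byte 3: read out[3]='P', append. Buffer now: "PPPPP"

Answer: PPP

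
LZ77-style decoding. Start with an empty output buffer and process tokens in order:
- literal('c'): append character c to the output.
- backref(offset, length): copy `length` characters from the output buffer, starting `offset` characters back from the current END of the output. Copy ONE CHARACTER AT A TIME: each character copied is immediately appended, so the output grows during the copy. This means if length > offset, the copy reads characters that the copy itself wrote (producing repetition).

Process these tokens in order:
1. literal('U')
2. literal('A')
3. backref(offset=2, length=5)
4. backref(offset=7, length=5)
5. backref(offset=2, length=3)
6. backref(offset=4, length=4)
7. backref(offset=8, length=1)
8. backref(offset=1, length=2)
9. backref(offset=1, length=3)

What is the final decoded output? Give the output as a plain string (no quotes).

Answer: UAUAUAUUAUAUAUAUAUAUUUUUU

Derivation:
Token 1: literal('U'). Output: "U"
Token 2: literal('A'). Output: "UA"
Token 3: backref(off=2, len=5) (overlapping!). Copied 'UAUAU' from pos 0. Output: "UAUAUAU"
Token 4: backref(off=7, len=5). Copied 'UAUAU' from pos 0. Output: "UAUAUAUUAUAU"
Token 5: backref(off=2, len=3) (overlapping!). Copied 'AUA' from pos 10. Output: "UAUAUAUUAUAUAUA"
Token 6: backref(off=4, len=4). Copied 'UAUA' from pos 11. Output: "UAUAUAUUAUAUAUAUAUA"
Token 7: backref(off=8, len=1). Copied 'U' from pos 11. Output: "UAUAUAUUAUAUAUAUAUAU"
Token 8: backref(off=1, len=2) (overlapping!). Copied 'UU' from pos 19. Output: "UAUAUAUUAUAUAUAUAUAUUU"
Token 9: backref(off=1, len=3) (overlapping!). Copied 'UUU' from pos 21. Output: "UAUAUAUUAUAUAUAUAUAUUUUUU"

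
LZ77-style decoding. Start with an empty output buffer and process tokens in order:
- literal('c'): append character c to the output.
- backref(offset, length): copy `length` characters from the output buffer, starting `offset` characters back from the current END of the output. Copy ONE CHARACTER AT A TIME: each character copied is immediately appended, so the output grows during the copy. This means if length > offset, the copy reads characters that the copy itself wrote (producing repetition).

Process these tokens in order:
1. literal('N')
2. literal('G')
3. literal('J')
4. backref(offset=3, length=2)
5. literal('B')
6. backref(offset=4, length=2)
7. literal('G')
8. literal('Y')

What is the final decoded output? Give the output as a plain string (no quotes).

Token 1: literal('N'). Output: "N"
Token 2: literal('G'). Output: "NG"
Token 3: literal('J'). Output: "NGJ"
Token 4: backref(off=3, len=2). Copied 'NG' from pos 0. Output: "NGJNG"
Token 5: literal('B'). Output: "NGJNGB"
Token 6: backref(off=4, len=2). Copied 'JN' from pos 2. Output: "NGJNGBJN"
Token 7: literal('G'). Output: "NGJNGBJNG"
Token 8: literal('Y'). Output: "NGJNGBJNGY"

Answer: NGJNGBJNGY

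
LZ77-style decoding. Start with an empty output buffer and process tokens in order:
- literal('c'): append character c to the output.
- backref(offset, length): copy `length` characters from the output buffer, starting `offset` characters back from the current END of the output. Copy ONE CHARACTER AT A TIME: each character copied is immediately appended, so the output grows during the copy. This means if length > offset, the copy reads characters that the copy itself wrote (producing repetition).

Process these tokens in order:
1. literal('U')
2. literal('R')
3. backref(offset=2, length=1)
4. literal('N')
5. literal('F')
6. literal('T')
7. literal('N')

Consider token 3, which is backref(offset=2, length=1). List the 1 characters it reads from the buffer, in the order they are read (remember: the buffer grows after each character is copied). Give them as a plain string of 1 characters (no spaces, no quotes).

Answer: U

Derivation:
Token 1: literal('U'). Output: "U"
Token 2: literal('R'). Output: "UR"
Token 3: backref(off=2, len=1). Buffer before: "UR" (len 2)
  byte 1: read out[0]='U', append. Buffer now: "URU"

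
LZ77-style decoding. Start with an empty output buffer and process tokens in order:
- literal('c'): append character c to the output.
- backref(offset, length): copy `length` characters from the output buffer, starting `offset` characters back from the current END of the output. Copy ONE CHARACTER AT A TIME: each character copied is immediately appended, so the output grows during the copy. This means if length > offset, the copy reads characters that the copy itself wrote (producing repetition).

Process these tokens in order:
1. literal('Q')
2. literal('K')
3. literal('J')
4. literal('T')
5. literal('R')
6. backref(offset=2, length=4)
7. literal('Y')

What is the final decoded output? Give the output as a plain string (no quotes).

Answer: QKJTRTRTRY

Derivation:
Token 1: literal('Q'). Output: "Q"
Token 2: literal('K'). Output: "QK"
Token 3: literal('J'). Output: "QKJ"
Token 4: literal('T'). Output: "QKJT"
Token 5: literal('R'). Output: "QKJTR"
Token 6: backref(off=2, len=4) (overlapping!). Copied 'TRTR' from pos 3. Output: "QKJTRTRTR"
Token 7: literal('Y'). Output: "QKJTRTRTRY"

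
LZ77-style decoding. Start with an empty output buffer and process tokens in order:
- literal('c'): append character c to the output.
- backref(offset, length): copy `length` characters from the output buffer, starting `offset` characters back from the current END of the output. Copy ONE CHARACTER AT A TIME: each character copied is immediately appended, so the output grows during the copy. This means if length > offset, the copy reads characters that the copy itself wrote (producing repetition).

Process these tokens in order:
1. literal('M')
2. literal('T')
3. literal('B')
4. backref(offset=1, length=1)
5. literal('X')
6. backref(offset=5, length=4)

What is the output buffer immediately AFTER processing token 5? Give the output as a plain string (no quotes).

Token 1: literal('M'). Output: "M"
Token 2: literal('T'). Output: "MT"
Token 3: literal('B'). Output: "MTB"
Token 4: backref(off=1, len=1). Copied 'B' from pos 2. Output: "MTBB"
Token 5: literal('X'). Output: "MTBBX"

Answer: MTBBX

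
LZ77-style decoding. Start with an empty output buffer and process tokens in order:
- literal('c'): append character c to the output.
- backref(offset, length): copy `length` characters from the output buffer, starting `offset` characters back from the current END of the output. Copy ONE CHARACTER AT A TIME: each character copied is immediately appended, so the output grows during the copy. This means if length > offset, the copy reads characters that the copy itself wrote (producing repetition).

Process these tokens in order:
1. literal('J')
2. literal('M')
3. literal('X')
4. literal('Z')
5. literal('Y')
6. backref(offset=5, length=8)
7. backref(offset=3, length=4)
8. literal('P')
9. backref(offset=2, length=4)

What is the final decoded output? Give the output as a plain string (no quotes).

Answer: JMXZYJMXZYJMXJMXJPJPJP

Derivation:
Token 1: literal('J'). Output: "J"
Token 2: literal('M'). Output: "JM"
Token 3: literal('X'). Output: "JMX"
Token 4: literal('Z'). Output: "JMXZ"
Token 5: literal('Y'). Output: "JMXZY"
Token 6: backref(off=5, len=8) (overlapping!). Copied 'JMXZYJMX' from pos 0. Output: "JMXZYJMXZYJMX"
Token 7: backref(off=3, len=4) (overlapping!). Copied 'JMXJ' from pos 10. Output: "JMXZYJMXZYJMXJMXJ"
Token 8: literal('P'). Output: "JMXZYJMXZYJMXJMXJP"
Token 9: backref(off=2, len=4) (overlapping!). Copied 'JPJP' from pos 16. Output: "JMXZYJMXZYJMXJMXJPJPJP"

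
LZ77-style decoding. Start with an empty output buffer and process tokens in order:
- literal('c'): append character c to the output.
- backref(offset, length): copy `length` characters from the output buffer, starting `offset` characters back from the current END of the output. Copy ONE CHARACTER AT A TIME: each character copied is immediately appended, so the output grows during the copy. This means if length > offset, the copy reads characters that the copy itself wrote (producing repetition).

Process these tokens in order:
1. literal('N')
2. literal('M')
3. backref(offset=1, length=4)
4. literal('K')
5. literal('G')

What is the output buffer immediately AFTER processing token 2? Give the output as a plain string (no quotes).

Token 1: literal('N'). Output: "N"
Token 2: literal('M'). Output: "NM"

Answer: NM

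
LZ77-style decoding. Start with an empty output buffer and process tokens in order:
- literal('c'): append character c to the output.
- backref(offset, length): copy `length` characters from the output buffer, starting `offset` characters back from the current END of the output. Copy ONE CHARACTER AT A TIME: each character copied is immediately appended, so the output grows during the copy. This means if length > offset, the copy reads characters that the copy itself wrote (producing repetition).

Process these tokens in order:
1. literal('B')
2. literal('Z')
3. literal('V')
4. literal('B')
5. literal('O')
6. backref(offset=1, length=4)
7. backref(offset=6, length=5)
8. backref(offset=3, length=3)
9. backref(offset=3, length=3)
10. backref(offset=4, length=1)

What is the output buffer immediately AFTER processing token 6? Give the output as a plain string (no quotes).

Answer: BZVBOOOOO

Derivation:
Token 1: literal('B'). Output: "B"
Token 2: literal('Z'). Output: "BZ"
Token 3: literal('V'). Output: "BZV"
Token 4: literal('B'). Output: "BZVB"
Token 5: literal('O'). Output: "BZVBO"
Token 6: backref(off=1, len=4) (overlapping!). Copied 'OOOO' from pos 4. Output: "BZVBOOOOO"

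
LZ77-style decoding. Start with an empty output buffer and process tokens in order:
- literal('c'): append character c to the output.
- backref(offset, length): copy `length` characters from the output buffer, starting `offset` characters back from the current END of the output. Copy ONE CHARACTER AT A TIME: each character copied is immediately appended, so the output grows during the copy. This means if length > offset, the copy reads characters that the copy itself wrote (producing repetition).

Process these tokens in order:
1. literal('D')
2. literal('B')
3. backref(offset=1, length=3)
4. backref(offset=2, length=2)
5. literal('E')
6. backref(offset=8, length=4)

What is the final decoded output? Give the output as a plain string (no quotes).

Answer: DBBBBBBEDBBB

Derivation:
Token 1: literal('D'). Output: "D"
Token 2: literal('B'). Output: "DB"
Token 3: backref(off=1, len=3) (overlapping!). Copied 'BBB' from pos 1. Output: "DBBBB"
Token 4: backref(off=2, len=2). Copied 'BB' from pos 3. Output: "DBBBBBB"
Token 5: literal('E'). Output: "DBBBBBBE"
Token 6: backref(off=8, len=4). Copied 'DBBB' from pos 0. Output: "DBBBBBBEDBBB"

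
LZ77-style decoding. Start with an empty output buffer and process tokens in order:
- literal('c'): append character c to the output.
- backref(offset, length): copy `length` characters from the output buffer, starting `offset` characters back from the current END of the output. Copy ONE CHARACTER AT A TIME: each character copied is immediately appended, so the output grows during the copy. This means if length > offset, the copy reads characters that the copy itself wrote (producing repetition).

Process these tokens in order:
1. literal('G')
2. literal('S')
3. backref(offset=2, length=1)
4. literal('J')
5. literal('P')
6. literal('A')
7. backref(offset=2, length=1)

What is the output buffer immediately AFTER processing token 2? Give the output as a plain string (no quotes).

Answer: GS

Derivation:
Token 1: literal('G'). Output: "G"
Token 2: literal('S'). Output: "GS"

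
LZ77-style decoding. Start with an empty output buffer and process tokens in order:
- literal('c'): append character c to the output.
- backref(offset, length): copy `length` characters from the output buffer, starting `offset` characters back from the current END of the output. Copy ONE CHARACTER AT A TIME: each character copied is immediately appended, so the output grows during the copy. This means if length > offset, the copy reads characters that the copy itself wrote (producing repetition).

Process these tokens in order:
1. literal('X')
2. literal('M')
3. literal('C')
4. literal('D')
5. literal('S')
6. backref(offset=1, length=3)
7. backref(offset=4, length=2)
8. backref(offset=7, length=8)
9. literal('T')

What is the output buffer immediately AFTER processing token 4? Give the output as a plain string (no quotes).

Token 1: literal('X'). Output: "X"
Token 2: literal('M'). Output: "XM"
Token 3: literal('C'). Output: "XMC"
Token 4: literal('D'). Output: "XMCD"

Answer: XMCD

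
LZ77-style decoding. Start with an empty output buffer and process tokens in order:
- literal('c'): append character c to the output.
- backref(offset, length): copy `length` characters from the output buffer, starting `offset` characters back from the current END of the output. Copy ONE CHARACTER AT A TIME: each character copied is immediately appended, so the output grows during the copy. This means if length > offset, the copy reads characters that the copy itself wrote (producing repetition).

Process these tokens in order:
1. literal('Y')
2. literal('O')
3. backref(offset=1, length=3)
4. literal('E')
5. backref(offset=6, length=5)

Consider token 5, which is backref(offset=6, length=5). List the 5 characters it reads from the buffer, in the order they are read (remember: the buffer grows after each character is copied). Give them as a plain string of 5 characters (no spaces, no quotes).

Token 1: literal('Y'). Output: "Y"
Token 2: literal('O'). Output: "YO"
Token 3: backref(off=1, len=3) (overlapping!). Copied 'OOO' from pos 1. Output: "YOOOO"
Token 4: literal('E'). Output: "YOOOOE"
Token 5: backref(off=6, len=5). Buffer before: "YOOOOE" (len 6)
  byte 1: read out[0]='Y', append. Buffer now: "YOOOOEY"
  byte 2: read out[1]='O', append. Buffer now: "YOOOOEYO"
  byte 3: read out[2]='O', append. Buffer now: "YOOOOEYOO"
  byte 4: read out[3]='O', append. Buffer now: "YOOOOEYOOO"
  byte 5: read out[4]='O', append. Buffer now: "YOOOOEYOOOO"

Answer: YOOOO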